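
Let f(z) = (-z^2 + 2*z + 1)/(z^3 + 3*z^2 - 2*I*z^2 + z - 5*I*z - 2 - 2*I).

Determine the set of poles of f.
The singularities of f are the zeros of the denominator. Factoring,
  z^3 + 3*z^2 - 2*I*z^2 + z - 5*I*z - 2 - 2*I = (z + 2)*(z + 1 - I)*(z - I)
so the candidates are z = -2, z = -1 + I, z = I.

Check the numerator P(z) = -z^2 + 2*z + 1 at each one:
  P(-2) = -7 ≠ 0, so z = -2 is a (simple) pole.
  P(-1 + I) = -1 + 4*I ≠ 0, so z = -1 + I is a (simple) pole.
  P(I) = 2 + 2*I ≠ 0, so z = I is a (simple) pole.

Poles of f: {-2, -1 + I, I}

Final answer: {-2, -1 + I, I}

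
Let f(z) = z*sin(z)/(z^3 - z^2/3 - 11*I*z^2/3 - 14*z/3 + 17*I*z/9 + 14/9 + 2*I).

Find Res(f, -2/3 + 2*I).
Write f(z) = P(z)/Q(z) with P(z) = z*sin(z) and Q(z) = z^3 - z^2/3 - 11*I*z^2/3 - 14*z/3 + 17*I*z/9 + 14/9 + 2*I.
The denominator factors as Q(z) = (z - I)*(z + 2/3 - 2*I)*(z - 1 - 2*I/3), so z = -2/3 + 2*I is a simple zero of Q and P is analytic there; z = -2/3 + 2*I is therefore a simple pole and
  Res(f, z₀) = P(z₀)/Q'(z₀).

Q'(z) = 3*z^2 - 2*z/3 - 22*I*z/3 - 14/3 + 17*I/9, so Q'(-2/3 + 2*I) = -2/9 - 23*I/9.
P(-2/3 + 2*I) = (2/3 - 2*I)*sin(2/3 - 2*I).

Res(f, -2/3 + 2*I) = ((2/3 - 2*I)*sin(2/3 - 2*I))/(-2/9 - 23*I/9) = (402/533 + 174*I/533)*sin(2/3 - 2*I)

Final answer: (402/533 + 174*I/533)*sin(2/3 - 2*I)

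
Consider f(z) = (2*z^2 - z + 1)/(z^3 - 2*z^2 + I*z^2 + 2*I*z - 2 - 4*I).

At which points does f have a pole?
The singularities of f are the zeros of the denominator. Factoring,
  z^3 - 2*z^2 + I*z^2 + 2*I*z - 2 - 4*I = (z - 1 + I)*(z + 1 - I)*(z - 2 + I)
so the candidates are z = 1 - I, z = -1 + I, z = 2 - I.

Check the numerator P(z) = 2*z^2 - z + 1 at each one:
  P(1 - I) = -3*I ≠ 0, so z = 1 - I is a (simple) pole.
  P(-1 + I) = 2 - 5*I ≠ 0, so z = -1 + I is a (simple) pole.
  P(2 - I) = 5 - 7*I ≠ 0, so z = 2 - I is a (simple) pole.

Poles of f: {-1 + I, 1 - I, 2 - I}

Final answer: {-1 + I, 1 - I, 2 - I}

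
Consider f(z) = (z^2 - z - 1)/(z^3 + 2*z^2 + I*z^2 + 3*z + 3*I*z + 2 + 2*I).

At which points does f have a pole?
{-1, -1 + I, -2*I}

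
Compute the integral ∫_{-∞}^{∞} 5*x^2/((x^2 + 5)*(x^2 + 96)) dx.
Let f(z) = 5*z^2/((z^2 + 5)*(z^2 + 96)). The denominator has no real zeros and deg Q - deg P = 2 ≥ 2, so the integral of f over the upper semicircle |z| = R tends to 0 as R → ∞. Closing the contour in the upper half-plane,
  ∫_{-∞}^{∞} f(x) dx = 2πi · Σ Res(f, z_k)  over the poles with Im z_k > 0.

Zeros of the denominator: z^2 + 5 = 0 gives z = ±sqrt(5)*I; z^2 + 96 = 0 gives z = ±4*sqrt(6)*I.
Upper half-plane: z = sqrt(5)*I, z = 4*sqrt(6)*I (simple).

Each pole is a simple zero of Q(z) = z^4 + 101*z^2 + 480, so Res(f, z₀) = P(z₀)/Q'(z₀) with P(z) = 5*z^2, Q'(z) = 4*z^3 + 202*z:
  Res(f, sqrt(5)*I) = (-25)/(182*sqrt(5)*I) = 5*sqrt(5)*I/182
  Res(f, 4*sqrt(6)*I) = (-480)/(-728*sqrt(6)*I) = -10*sqrt(6)*I/91

Sum of residues: 5*I*(-4*sqrt(6) + sqrt(5))/182
∫_{-∞}^{∞} f(x) dx = 2πi · (5*I*(-4*sqrt(6) + sqrt(5))/182) = 5*pi*(-sqrt(5) + 4*sqrt(6))/91

Final answer: 5*pi*(-sqrt(5) + 4*sqrt(6))/91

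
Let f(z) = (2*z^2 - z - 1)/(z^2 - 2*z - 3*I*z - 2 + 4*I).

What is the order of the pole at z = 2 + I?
Factor the denominator:
  z^2 - 2*z - 3*I*z - 2 + 4*I = (z - 2 - I)*(z - 2*I)

The numerator P(z) = 2*z^2 - z - 1 has P(2 + I) = 3 + 7*I ≠ 0, so no factor of (z - 2 - I) cancels.
Near z = 2 + I we can therefore write f(z) = g(z)/(z - 2 - I) with g analytic at 2 + I and g(2 + I) ≠ 0 (g is the numerator divided by the remaining denominator factors).

Hence z = 2 + I is a pole of order 1.

Final answer: 1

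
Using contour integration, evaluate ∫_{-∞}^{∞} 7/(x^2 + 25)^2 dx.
7*pi/250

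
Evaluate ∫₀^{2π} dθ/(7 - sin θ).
Call the integral J. The integrand is 2π-periodic and we integrate over a full period, so shifting θ does not change the value (θ → θ + π/2 turns sin θ into cos θ; θ → θ + π flips the sign of the trig term). Hence
  J = ∫₀^{2π} dθ/(7 + cos θ).
Put z = e^{iθ}: then cos θ = (z + 1/z)/2, dθ = dz/(iz), and z runs once counterclockwise around |z| = 1:
  J = ∮_{|z|=1} 1/(7 + (z + 1/z)/2) · dz/(iz) = (2/i) ∮_{|z|=1} dz/(z^2 + 14*z + 1).
The roots of z^2 + 14*z + 1 are z = (-7 ± sqrt(7^2 - 1^2)), with sqrt(48) = 4*sqrt(3); their product is 1, so only z₊ = -7 + 4*sqrt(3) lies inside the unit circle (z₋ = -7 - 4*sqrt(3) lies outside).
z₊ is a simple zero of q(z) = z^2 + 14*z + 1, so Res(1/q, z₊) = 1/q'(z₊) with q'(z) = 2*z + 14; and q'(z₊) = (z₊ - z₋) = 8*sqrt(3).
Therefore J = (2/i) · 2πi · 1/(8*sqrt(3)) = 2*pi/(4*sqrt(3)) = sqrt(3)*pi/6

Final answer: sqrt(3)*pi/6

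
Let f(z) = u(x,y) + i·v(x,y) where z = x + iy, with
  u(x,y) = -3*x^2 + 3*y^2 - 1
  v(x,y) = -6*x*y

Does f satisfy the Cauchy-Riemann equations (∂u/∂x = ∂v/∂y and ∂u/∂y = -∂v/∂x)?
∂u/∂x = -6*x
∂v/∂y = -6*x
∂u/∂y = 6*y
∂v/∂x = -6*y
∂u/∂x = ∂v/∂y and ∂u/∂y = -∂v/∂x hold identically; f is analytic.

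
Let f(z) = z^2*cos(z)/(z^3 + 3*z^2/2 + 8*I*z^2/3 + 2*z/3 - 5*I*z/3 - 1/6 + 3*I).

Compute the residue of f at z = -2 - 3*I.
(1779/2105 + 192*I/2105)*cos(2 + 3*I)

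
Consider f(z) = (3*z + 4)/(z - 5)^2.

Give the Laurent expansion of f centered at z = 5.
Put w = z - (5), i.e. z = w + 5. The denominator is w^2, so it suffices to rewrite the numerator in powers of w.

P(z) = 3*z + 4
P(w + 5) = 19 + 3*w

Dividing each term by w^2:
  f = 19/w^2 + 3/w

Substituting back w = z - 5:
  f(z) = 19/(z - 5)^2 + 3/(z - 5)

The series is finite because the numerator is a polynomial; the negative powers form the principal part, and the coefficient of 1/(z - 5) gives Res(f, 5) = 3.

Final answer: 19/(z - 5)^2 + 3/(z - 5)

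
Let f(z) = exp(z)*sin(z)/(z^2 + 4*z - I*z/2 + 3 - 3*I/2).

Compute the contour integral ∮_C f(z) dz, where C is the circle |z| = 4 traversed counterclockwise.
By the residue theorem, ∮_C f(z) dz = 2πi · (sum of the residues of f at the poles inside |z| = 4).

The denominator factors as (z + 1 - I/2)*(z + 3), so the singularities of f are simple poles at z = -1 + I/2, z = -3.
  |-1 + I/2|² = 5/4 < 16 = 4², so this pole is inside the contour.
  |-3|² = 9 < 16 = 4², so this pole is inside the contour.

With P(z) = exp(z)*sin(z) and Q(z) = z^2 + 4*z - I*z/2 + 3 - 3*I/2, each pole is simple, so Res(f, z₀) = P(z₀)/Q'(z₀) with Q'(z) = 2*z + 4 - I/2.
  Res(f, -1 + I/2) = P(-1 + I/2)/Q'(-1 + I/2) = (-exp(-1 + I/2)*sin(1 - I/2))/(2 + I/2) = (-8/17 + 2*I/17)*exp(-1 + I/2)*sin(1 - I/2)
  Res(f, -3) = P(-3)/Q'(-3) = (-exp(-3)*sin(3))/(-2 - I/2) = (8/17 - 2*I/17)*exp(-3)*sin(3)

Sum of residues inside C: (8/17 - 2*I/17)*exp(-3)*sin(3) + (-8/17 + 2*I/17)*exp(-1 + I/2)*sin(1 - I/2)
∮_C f(z) dz = 2πi · ((8/17 - 2*I/17)*exp(-3)*sin(3) + (-8/17 + 2*I/17)*exp(-1 + I/2)*sin(1 - I/2)) = pi*(-4/17 - 16*I/17)*exp(-1 + I/2)*sin(1 - I/2) + pi*(4/17 + 16*I/17)*exp(-3)*sin(3)

Final answer: pi*(-4/17 - 16*I/17)*exp(-1 + I/2)*sin(1 - I/2) + pi*(4/17 + 16*I/17)*exp(-3)*sin(3)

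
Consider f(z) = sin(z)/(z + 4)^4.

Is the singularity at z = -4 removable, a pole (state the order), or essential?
Write f(z) = g(z)/(z + 4)^4 with g(z) = sin(z).
g is entire and g(-4) = -sin(4) ≠ 0, so no factor of (z + 4) cancels: the Laurent expansion of f about z = -4 starts at the power -4, i.e. lim_{z→z₀} (z - z₀)^4 f(z) = -sin(4) is finite and nonzero.
So z = -4 is a pole of order 4.

Final answer: pole of order 4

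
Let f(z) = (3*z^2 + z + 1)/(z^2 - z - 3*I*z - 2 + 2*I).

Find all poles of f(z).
The singularities of f are the zeros of the denominator. Factoring,
  z^2 - z - 3*I*z - 2 + 2*I = (z - 1 - I)*(z - 2*I)
so the candidates are z = 1 + I, z = 2*I.

Check the numerator P(z) = 3*z^2 + z + 1 at each one:
  P(1 + I) = 2 + 7*I ≠ 0, so z = 1 + I is a (simple) pole.
  P(2*I) = -11 + 2*I ≠ 0, so z = 2*I is a (simple) pole.

Poles of f: {2*I, 1 + I}

Final answer: {2*I, 1 + I}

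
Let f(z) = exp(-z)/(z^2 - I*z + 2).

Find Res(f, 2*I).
Write f(z) = P(z)/Q(z) with P(z) = exp(-z) and Q(z) = z^2 - I*z + 2.
The denominator factors as Q(z) = (z - 2*I)*(z + I), so z = 2*I is a simple zero of Q and P is analytic there; z = 2*I is therefore a simple pole and
  Res(f, z₀) = P(z₀)/Q'(z₀).

Q'(z) = 2*z - I, so Q'(2*I) = 3*I.
P(2*I) = exp(-2*I).

Res(f, 2*I) = (exp(-2*I))/(3*I) = -I*exp(-2*I)/3

Final answer: -I*exp(-2*I)/3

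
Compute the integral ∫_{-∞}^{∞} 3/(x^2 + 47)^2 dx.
3*sqrt(47)*pi/4418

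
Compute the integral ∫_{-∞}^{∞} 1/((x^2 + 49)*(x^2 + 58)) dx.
Let f(z) = 1/((z^2 + 49)*(z^2 + 58)). The denominator has no real zeros and deg Q - deg P = 4 ≥ 2, so the integral of f over the upper semicircle |z| = R tends to 0 as R → ∞. Closing the contour in the upper half-plane,
  ∫_{-∞}^{∞} f(x) dx = 2πi · Σ Res(f, z_k)  over the poles with Im z_k > 0.

Zeros of the denominator: z^2 + 58 = 0 gives z = ±sqrt(58)*I; z^2 + 49 = 0 gives z = ±7*I.
Upper half-plane: z = 7*I, z = sqrt(58)*I (simple).

Each pole is a simple zero of Q(z) = z^4 + 107*z^2 + 2842, so Res(f, z₀) = P(z₀)/Q'(z₀) with P(z) = 1, Q'(z) = 4*z^3 + 214*z:
  Res(f, 7*I) = (1)/(126*I) = -I/126
  Res(f, sqrt(58)*I) = (1)/(-18*sqrt(58)*I) = sqrt(58)*I/1044

Sum of residues: I*(-58 + 7*sqrt(58))/7308
∫_{-∞}^{∞} f(x) dx = 2πi · (I*(-58 + 7*sqrt(58))/7308) = pi*(58 - 7*sqrt(58))/3654

Final answer: pi*(58 - 7*sqrt(58))/3654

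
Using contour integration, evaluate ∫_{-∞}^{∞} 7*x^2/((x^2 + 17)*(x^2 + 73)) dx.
Let f(z) = 7*z^2/((z^2 + 17)*(z^2 + 73)). The denominator has no real zeros and deg Q - deg P = 2 ≥ 2, so the integral of f over the upper semicircle |z| = R tends to 0 as R → ∞. Closing the contour in the upper half-plane,
  ∫_{-∞}^{∞} f(x) dx = 2πi · Σ Res(f, z_k)  over the poles with Im z_k > 0.

Zeros of the denominator: z^2 + 17 = 0 gives z = ±sqrt(17)*I; z^2 + 73 = 0 gives z = ±sqrt(73)*I.
Upper half-plane: z = sqrt(17)*I, z = sqrt(73)*I (simple).

Each pole is a simple zero of Q(z) = z^4 + 90*z^2 + 1241, so Res(f, z₀) = P(z₀)/Q'(z₀) with P(z) = 7*z^2, Q'(z) = 4*z^3 + 180*z:
  Res(f, sqrt(17)*I) = (-119)/(112*sqrt(17)*I) = sqrt(17)*I/16
  Res(f, sqrt(73)*I) = (-511)/(-112*sqrt(73)*I) = -sqrt(73)*I/16

Sum of residues: I*(-sqrt(73) + sqrt(17))/16
∫_{-∞}^{∞} f(x) dx = 2πi · (I*(-sqrt(73) + sqrt(17))/16) = pi*(-sqrt(17) + sqrt(73))/8

Final answer: pi*(-sqrt(17) + sqrt(73))/8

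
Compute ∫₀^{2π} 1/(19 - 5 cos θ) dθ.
sqrt(21)*pi/42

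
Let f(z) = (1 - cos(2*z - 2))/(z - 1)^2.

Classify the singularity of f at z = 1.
Let u = z - 1. The argument of cos is 2*z - 2 = 2u, so
  f = (1 - cos(2u))/u^2 = ((2u)^2/2 - (2u)^4/24 + ...)/u^2 = 2 - (2/3)*u^2 + ...
The Laurent expansion about u = 0 has no negative powers; equivalently lim_{z→1} f(z) = 2 exists and is finite.
So the singularity is removable.

Final answer: removable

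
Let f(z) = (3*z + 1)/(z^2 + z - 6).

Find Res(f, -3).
Write f(z) = P(z)/Q(z) with P(z) = 3*z + 1 and Q(z) = z^2 + z - 6.
The denominator factors as Q(z) = (z - 2)*(z + 3), so z = -3 is a simple zero of Q and P is analytic there; z = -3 is therefore a simple pole and
  Res(f, z₀) = P(z₀)/Q'(z₀).

Q'(z) = 2*z + 1, so Q'(-3) = -5.
P(-3) = -8.

Res(f, -3) = (-8)/(-5) = 8/5

Final answer: 8/5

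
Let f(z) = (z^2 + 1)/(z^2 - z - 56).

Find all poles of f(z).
The singularities of f are the zeros of the denominator. Factoring,
  z^2 - z - 56 = (z - 8)*(z + 7)
so the candidates are z = 8, z = -7.

Check the numerator P(z) = z^2 + 1 at each one:
  P(8) = 65 ≠ 0, so z = 8 is a (simple) pole.
  P(-7) = 50 ≠ 0, so z = -7 is a (simple) pole.

Poles of f: {-7, 8}

Final answer: {-7, 8}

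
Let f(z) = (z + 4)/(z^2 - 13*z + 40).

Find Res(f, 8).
Write f(z) = P(z)/Q(z) with P(z) = z + 4 and Q(z) = z^2 - 13*z + 40.
The denominator factors as Q(z) = (z - 8)*(z - 5), so z = 8 is a simple zero of Q and P is analytic there; z = 8 is therefore a simple pole and
  Res(f, z₀) = P(z₀)/Q'(z₀).

Q'(z) = 2*z - 13, so Q'(8) = 3.
P(8) = 12.

Res(f, 8) = (12)/(3) = 4

Final answer: 4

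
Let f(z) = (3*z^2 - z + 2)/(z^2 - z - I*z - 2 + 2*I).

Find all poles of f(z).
The singularities of f are the zeros of the denominator. Factoring,
  z^2 - z - I*z - 2 + 2*I = (z + 1 - I)*(z - 2)
so the candidates are z = -1 + I, z = 2.

Check the numerator P(z) = 3*z^2 - z + 2 at each one:
  P(-1 + I) = 3 - 7*I ≠ 0, so z = -1 + I is a (simple) pole.
  P(2) = 12 ≠ 0, so z = 2 is a (simple) pole.

Poles of f: {-1 + I, 2}

Final answer: {-1 + I, 2}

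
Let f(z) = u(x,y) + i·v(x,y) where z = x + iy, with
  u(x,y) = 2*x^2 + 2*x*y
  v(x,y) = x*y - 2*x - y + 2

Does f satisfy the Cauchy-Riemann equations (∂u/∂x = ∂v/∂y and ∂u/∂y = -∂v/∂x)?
∂u/∂x = 4*x + 2*y
∂v/∂y = x - 1
∂u/∂y = 2*x
∂v/∂x = y - 2
∂u/∂x ≠ ∂v/∂y and ∂u/∂y ≠ -∂v/∂x; the Cauchy-Riemann equations are not satisfied, so f is not analytic.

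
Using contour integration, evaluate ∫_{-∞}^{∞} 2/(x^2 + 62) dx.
Let f(z) = 2/(z^2 + 62). The denominator has no real zeros and deg Q - deg P = 2 ≥ 2, so the integral of f over the upper semicircle |z| = R tends to 0 as R → ∞. Closing the contour in the upper half-plane,
  ∫_{-∞}^{∞} f(x) dx = 2πi · Σ Res(f, z_k)  over the poles with Im z_k > 0.

Zeros of the denominator: z^2 + 62 = 0 gives z = ±sqrt(62)*I.
Upper half-plane: z = sqrt(62)*I (simple).

Each pole is a simple zero of Q(z) = z^2 + 62, so Res(f, z₀) = P(z₀)/Q'(z₀) with P(z) = 2, Q'(z) = 2*z:
  Res(f, sqrt(62)*I) = (2)/(2*sqrt(62)*I) = -sqrt(62)*I/62

∫_{-∞}^{∞} f(x) dx = 2πi · (-sqrt(62)*I/62) = sqrt(62)*pi/31

Final answer: sqrt(62)*pi/31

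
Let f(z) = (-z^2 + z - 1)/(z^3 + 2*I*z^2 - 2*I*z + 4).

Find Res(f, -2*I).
-2/5 + 7*I/10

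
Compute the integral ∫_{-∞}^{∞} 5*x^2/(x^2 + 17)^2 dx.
Let f(z) = 5*z^2/(z^2 + 17)^2. The denominator has no real zeros and deg Q - deg P = 2 ≥ 2, so the integral of f over the upper semicircle |z| = R tends to 0 as R → ∞. Closing the contour in the upper half-plane,
  ∫_{-∞}^{∞} f(x) dx = 2πi · Σ Res(f, z_k)  over the poles with Im z_k > 0.

Zeros of the denominator: z^2 + 17 = 0 gives z = ±sqrt(17)*I.
Upper half-plane: z = sqrt(17)*I (a pole of order 2).

Write f(z) = g(z)/(z - sqrt(17)*I)^2 with g(z) = 5*z^2/(z + sqrt(17)*I)^2. For a double pole, Res(f, z₀) = g'(z₀):
  g'(z) = 10*sqrt(17)*I*z/(z + sqrt(17)*I)^3
  Res(f, sqrt(17)*I) = g'(sqrt(17)*I) = -5*sqrt(17)*I/68

∫_{-∞}^{∞} f(x) dx = 2πi · (-5*sqrt(17)*I/68) = 5*sqrt(17)*pi/34

Final answer: 5*sqrt(17)*pi/34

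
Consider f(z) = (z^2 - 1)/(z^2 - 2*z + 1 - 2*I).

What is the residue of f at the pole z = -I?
1/2 - I/2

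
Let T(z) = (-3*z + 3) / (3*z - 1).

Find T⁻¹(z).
Set w = T(z) = (-3*z + 3) / (3*z - 1) and solve for z:
  w*(3*z - 1) = -3*z + 3
  -w + z*(3*w + 3) - 3 = 0
  z*(3*w + 3) = w + 3
  z = (-w - 3)/(-3*w - 3)
Renaming the variable, T⁻¹(z) = (-z - 3)/(-3*z - 3) = (z + 3)/(3*z + 3).
(Check: ad - bc = -6 ≠ 0, so T is invertible.)

Final answer: (z + 3)/(3*z + 3)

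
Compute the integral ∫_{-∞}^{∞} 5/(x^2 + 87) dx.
5*sqrt(87)*pi/87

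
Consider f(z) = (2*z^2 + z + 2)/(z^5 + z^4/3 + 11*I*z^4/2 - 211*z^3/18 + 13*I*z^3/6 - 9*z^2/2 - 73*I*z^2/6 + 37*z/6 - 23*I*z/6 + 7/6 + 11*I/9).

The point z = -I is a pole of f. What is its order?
Factor the denominator:
  z^5 + z^4/3 + 11*I*z^4/2 - 211*z^3/18 + 13*I*z^3/6 - 9*z^2/2 - 73*I*z^2/6 + 37*z/6 - 23*I*z/6 + 7/6 + 11*I/9 = (z + I)^3*(z + 2/3 + I/2)*(z - 1/3 + 2*I)

The numerator P(z) = 2*z^2 + z + 2 has P(-I) = -I ≠ 0, so no factor of (z + I) cancels.
Near z = -I we can therefore write f(z) = g(z)/(z + I)^3 with g analytic at -I and g(-I) ≠ 0 (g is the numerator divided by the remaining denominator factors).

Hence z = -I is a pole of order 3.

Final answer: 3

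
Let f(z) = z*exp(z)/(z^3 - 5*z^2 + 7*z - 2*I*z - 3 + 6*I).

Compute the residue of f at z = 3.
(3/5 + 3*I/10)*exp(3)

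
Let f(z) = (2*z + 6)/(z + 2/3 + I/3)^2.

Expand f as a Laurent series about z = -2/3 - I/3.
(14/3 - 2*I/3)/(z + 2/3 + I/3)^2 + 2/(z + 2/3 + I/3)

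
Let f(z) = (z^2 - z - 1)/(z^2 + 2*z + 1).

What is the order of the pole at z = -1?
Factor the denominator:
  z^2 + 2*z + 1 = (z + 1)^2

The numerator P(z) = z^2 - z - 1 has P(-1) = 1 ≠ 0, so no factor of (z + 1) cancels.
Near z = -1 we can therefore write f(z) = g(z)/(z + 1)^2 with g analytic at -1 and g(-1) ≠ 0 (g is just the numerator).

Hence z = -1 is a pole of order 2.

Final answer: 2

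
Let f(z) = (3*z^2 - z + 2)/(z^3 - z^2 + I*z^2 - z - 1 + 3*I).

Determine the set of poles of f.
{-1 - I, I, 2 - I}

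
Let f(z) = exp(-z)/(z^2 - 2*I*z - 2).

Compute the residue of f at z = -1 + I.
Write f(z) = P(z)/Q(z) with P(z) = exp(-z) and Q(z) = z^2 - 2*I*z - 2.
The denominator factors as Q(z) = (z - 1 - I)*(z + 1 - I), so z = -1 + I is a simple zero of Q and P is analytic there; z = -1 + I is therefore a simple pole and
  Res(f, z₀) = P(z₀)/Q'(z₀).

Q'(z) = 2*z - 2*I, so Q'(-1 + I) = -2.
P(-1 + I) = exp(1 - I).

Res(f, -1 + I) = (exp(1 - I))/(-2) = -exp(1 - I)/2

Final answer: -exp(1 - I)/2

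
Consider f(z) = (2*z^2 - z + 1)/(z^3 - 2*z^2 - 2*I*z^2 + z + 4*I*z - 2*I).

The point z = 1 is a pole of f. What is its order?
Factor the denominator:
  z^3 - 2*z^2 - 2*I*z^2 + z + 4*I*z - 2*I = (z - 1)^2*(z - 2*I)

The numerator P(z) = 2*z^2 - z + 1 has P(1) = 2 ≠ 0, so no factor of (z - 1) cancels.
Near z = 1 we can therefore write f(z) = g(z)/(z - 1)^2 with g analytic at 1 and g(1) ≠ 0 (g is the numerator divided by the remaining denominator factors).

Hence z = 1 is a pole of order 2.

Final answer: 2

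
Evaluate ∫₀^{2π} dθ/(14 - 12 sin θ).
Call the integral J. The integrand is 2π-periodic and we integrate over a full period, so shifting θ does not change the value (θ → θ + π/2 turns sin θ into cos θ; θ → θ + π flips the sign of the trig term). Hence
  J = ∫₀^{2π} dθ/(14 + 12 cos θ).
Put z = e^{iθ}: then cos θ = (z + 1/z)/2, dθ = dz/(iz), and z runs once counterclockwise around |z| = 1:
  J = ∮_{|z|=1} 1/(14 + 12*(z + 1/z)/2) · dz/(iz) = (2/i) ∮_{|z|=1} dz/(12*z^2 + 28*z + 12).
The roots of 12*z^2 + 28*z + 12 are z = (-14 ± sqrt(14^2 - 12^2))/12, with sqrt(52) = 2*sqrt(13); their product is 1, so only z₊ = -7/6 + sqrt(13)/6 lies inside the unit circle (z₋ = -7/6 - sqrt(13)/6 lies outside).
z₊ is a simple zero of q(z) = 12*z^2 + 28*z + 12, so Res(1/q, z₊) = 1/q'(z₊) with q'(z) = 24*z + 28; and q'(z₊) = 12*(z₊ - z₋) = 4*sqrt(13).
Therefore J = (2/i) · 2πi · 1/(4*sqrt(13)) = 2*pi/(2*sqrt(13)) = sqrt(13)*pi/13

Final answer: sqrt(13)*pi/13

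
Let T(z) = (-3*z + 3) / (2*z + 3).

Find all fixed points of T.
T(z) = z means -3*z + 3 = z*(2*z + 3), i.e.
  2*z^2 + 6*z - 3 = 0.
Discriminant: (6)^2 - 4*(2)*(-3) = 60, so the roots are real.
  z = (-6 ± sqrt(60))/(2*(2))
Fixed points: {-sqrt(15)/2 - 3/2, -3/2 + sqrt(15)/2}

Final answer: {-sqrt(15)/2 - 3/2, -3/2 + sqrt(15)/2}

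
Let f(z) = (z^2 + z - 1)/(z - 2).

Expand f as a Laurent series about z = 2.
Put w = z - (2), i.e. z = w + 2. The denominator is w, so it suffices to rewrite the numerator in powers of w.

P(z) = z^2 + z - 1
P(w + 2) = 5 + 5*w + w^2

Dividing each term by w:
  f = 5/w + 5 + w

Substituting back w = z - 2:
  f(z) = 5/(z - 2) + 5 + (z - 2)

The series is finite because the numerator is a polynomial; the negative powers form the principal part, and the coefficient of 1/(z - 2) gives Res(f, 2) = 5.

Final answer: 5/(z - 2) + 5 + (z - 2)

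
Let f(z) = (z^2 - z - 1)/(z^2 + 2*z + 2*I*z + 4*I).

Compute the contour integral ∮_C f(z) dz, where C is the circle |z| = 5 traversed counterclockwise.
pi*(4 - 6*I)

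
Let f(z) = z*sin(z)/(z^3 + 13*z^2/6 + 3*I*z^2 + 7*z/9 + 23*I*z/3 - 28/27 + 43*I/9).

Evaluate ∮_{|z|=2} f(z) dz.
By the residue theorem, ∮_C f(z) dz = 2πi · (sum of the residues of f at the poles inside |z| = 2).

The denominator factors as (z + 3/2 - I/3)*(z + 1 + I/3)*(z - 1/3 + 3*I), so the singularities of f are simple poles at z = -3/2 + I/3, z = -1 - I/3, z = 1/3 - 3*I.
  |-3/2 + I/3|² = 85/36 < 4 = 2², so this pole is inside the contour.
  |-1 - I/3|² = 10/9 < 4 = 2², so this pole is inside the contour.
  |1/3 - 3*I|² = 82/9 > 4 = 2², so this pole is outside the contour.

With P(z) = z*sin(z) and Q(z) = z^3 + 13*z^2/6 + 3*I*z^2 + 7*z/9 + 23*I*z/3 - 28/27 + 43*I/9, each pole is simple, so Res(f, z₀) = P(z₀)/Q'(z₀) with Q'(z) = 3*z^2 + 13*z/3 + 6*I*z + 7/9 + 23*I/3.
  Res(f, -3/2 + I/3) = P(-3/2 + I/3)/Q'(-3/2 + I/3) = ((3/2 - I/3)*sin(3/2 - I/3))/(-47/36 - 26*I/9) = (-258/2605 + 1236*I/2605)*sin(3/2 - I/3)
  Res(f, -1 - I/3) = P(-1 - I/3)/Q'(-1 - I/3) = ((1 + I/3)*sin(1 + I/3))/(10/9 + 20*I/9) = (3/10 - 3*I/10)*sin(1 + I/3)

Sum of residues inside C: (3/10 - 3*I/10)*sin(1 + I/3) + (-258/2605 + 1236*I/2605)*sin(3/2 - I/3)
∮_C f(z) dz = 2πi · ((3/10 - 3*I/10)*sin(1 + I/3) + (-258/2605 + 1236*I/2605)*sin(3/2 - I/3)) = pi*(-2472/2605 - 516*I/2605)*sin(3/2 - I/3) + pi*(3/5 + 3*I/5)*sin(1 + I/3)

Final answer: pi*(-2472/2605 - 516*I/2605)*sin(3/2 - I/3) + pi*(3/5 + 3*I/5)*sin(1 + I/3)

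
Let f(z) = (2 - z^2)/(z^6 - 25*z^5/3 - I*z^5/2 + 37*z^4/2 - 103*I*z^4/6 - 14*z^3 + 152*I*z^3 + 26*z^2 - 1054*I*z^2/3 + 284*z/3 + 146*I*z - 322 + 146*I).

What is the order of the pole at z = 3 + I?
Factor the denominator:
  z^6 - 25*z^5/3 - I*z^5/2 + 37*z^4/2 - 103*I*z^4/6 - 14*z^3 + 152*I*z^3 + 26*z^2 - 1054*I*z^2/3 + 284*z/3 + 146*I*z - 322 + 146*I = (z - 3 - I)^4*(z + 2/3 + I/2)*(z + 3 + 3*I)

The numerator P(z) = 2 - z^2 has P(3 + I) = -6 - 6*I ≠ 0, so no factor of (z - 3 - I) cancels.
Near z = 3 + I we can therefore write f(z) = g(z)/(z - 3 - I)^4 with g analytic at 3 + I and g(3 + I) ≠ 0 (g is the numerator divided by the remaining denominator factors).

Hence z = 3 + I is a pole of order 4.

Final answer: 4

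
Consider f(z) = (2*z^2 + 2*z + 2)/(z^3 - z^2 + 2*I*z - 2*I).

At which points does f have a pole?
The singularities of f are the zeros of the denominator. Factoring,
  z^3 - z^2 + 2*I*z - 2*I = (z + 1 - I)*(z - 1)*(z - 1 + I)
so the candidates are z = -1 + I, z = 1, z = 1 - I.

Check the numerator P(z) = 2*z^2 + 2*z + 2 at each one:
  P(-1 + I) = -2*I ≠ 0, so z = -1 + I is a (simple) pole.
  P(1) = 6 ≠ 0, so z = 1 is a (simple) pole.
  P(1 - I) = 4 - 6*I ≠ 0, so z = 1 - I is a (simple) pole.

Poles of f: {-1 + I, 1 - I, 1}

Final answer: {-1 + I, 1 - I, 1}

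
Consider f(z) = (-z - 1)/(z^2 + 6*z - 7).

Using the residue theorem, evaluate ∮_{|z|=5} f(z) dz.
-I*pi/2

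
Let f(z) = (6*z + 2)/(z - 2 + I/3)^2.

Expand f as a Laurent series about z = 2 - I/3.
Put w = z - (2 - I/3), i.e. z = w + 2 - I/3. The denominator is w^2, so it suffices to rewrite the numerator in powers of w.

P(z) = 6*z + 2
P(w + 2 - I/3) = 14 - 2*I + 6*w

Dividing each term by w^2:
  f = (14 - 2*I)/w^2 + 6/w

Substituting back w = z - 2 + I/3:
  f(z) = (14 - 2*I)/(z - 2 + I/3)^2 + 6/(z - 2 + I/3)

The series is finite because the numerator is a polynomial; the negative powers form the principal part, and the coefficient of 1/(z - 2 + I/3) gives Res(f, 2 - I/3) = 6.

Final answer: (14 - 2*I)/(z - 2 + I/3)^2 + 6/(z - 2 + I/3)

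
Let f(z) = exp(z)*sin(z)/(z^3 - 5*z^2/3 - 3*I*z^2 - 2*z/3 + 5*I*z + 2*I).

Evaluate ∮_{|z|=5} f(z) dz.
By the residue theorem, ∮_C f(z) dz = 2πi · (sum of the residues of f at the poles inside |z| = 5).

The denominator factors as (z + 1/3)*(z - 3*I)*(z - 2), so the singularities of f are simple poles at z = -1/3, z = 3*I, z = 2.
  |-1/3|² = 1/9 < 25 = 5², so this pole is inside the contour.
  |3*I|² = 9 < 25 = 5², so this pole is inside the contour.
  |2|² = 4 < 25 = 5², so this pole is inside the contour.

With P(z) = exp(z)*sin(z) and Q(z) = z^3 - 5*z^2/3 - 3*I*z^2 - 2*z/3 + 5*I*z + 2*I, each pole is simple, so Res(f, z₀) = P(z₀)/Q'(z₀) with Q'(z) = 3*z^2 - 10*z/3 - 6*I*z - 2/3 + 5*I.
  Res(f, -1/3) = P(-1/3)/Q'(-1/3) = (-exp(-1/3)*sin(1/3))/(7/9 + 7*I) = (-9/574 + 81*I/574)*exp(-1/3)*sin(1/3)
  Res(f, 3*I) = P(3*I)/Q'(3*I) = (I*exp(3*I)*sinh(3))/(-29/3 - 5*I) = (-45/1066 - 87*I/1066)*exp(3*I)*sinh(3)
  Res(f, 2) = P(2)/Q'(2) = (exp(2)*sin(2))/(14/3 - 7*I) = (6/91 + 9*I/91)*exp(2)*sin(2)

Sum of residues inside C: (-9/574 + 81*I/574)*exp(-1/3)*sin(1/3) + (6/91 + 9*I/91)*exp(2)*sin(2) + (-45/1066 - 87*I/1066)*exp(3*I)*sinh(3)
∮_C f(z) dz = 2πi · ((-9/574 + 81*I/574)*exp(-1/3)*sin(1/3) + (6/91 + 9*I/91)*exp(2)*sin(2) + (-45/1066 - 87*I/1066)*exp(3*I)*sinh(3)) = pi*(-81/287 - 9*I/287)*exp(-1/3)*sin(1/3) + pi*(-18/91 + 12*I/91)*exp(2)*sin(2) + pi*(87/533 - 45*I/533)*exp(3*I)*sinh(3)

Final answer: pi*(-81/287 - 9*I/287)*exp(-1/3)*sin(1/3) + pi*(-18/91 + 12*I/91)*exp(2)*sin(2) + pi*(87/533 - 45*I/533)*exp(3*I)*sinh(3)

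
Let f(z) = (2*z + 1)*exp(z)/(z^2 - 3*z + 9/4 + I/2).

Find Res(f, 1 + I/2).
Write f(z) = P(z)/Q(z) with P(z) = (2*z + 1)*exp(z) and Q(z) = z^2 - 3*z + 9/4 + I/2.
The denominator factors as Q(z) = (z - 2 + I/2)*(z - 1 - I/2), so z = 1 + I/2 is a simple zero of Q and P is analytic there; z = 1 + I/2 is therefore a simple pole and
  Res(f, z₀) = P(z₀)/Q'(z₀).

Q'(z) = 2*z - 3, so Q'(1 + I/2) = -1 + I.
P(1 + I/2) = (3 + I)*exp(1 + I/2).

Res(f, 1 + I/2) = ((3 + I)*exp(1 + I/2))/(-1 + I) = (-1 - 2*I)*exp(1 + I/2)

Final answer: (-1 - 2*I)*exp(1 + I/2)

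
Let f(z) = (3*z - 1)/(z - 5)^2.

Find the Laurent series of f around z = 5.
Put w = z - (5), i.e. z = w + 5. The denominator is w^2, so it suffices to rewrite the numerator in powers of w.

P(z) = 3*z - 1
P(w + 5) = 14 + 3*w

Dividing each term by w^2:
  f = 14/w^2 + 3/w

Substituting back w = z - 5:
  f(z) = 14/(z - 5)^2 + 3/(z - 5)

The series is finite because the numerator is a polynomial; the negative powers form the principal part, and the coefficient of 1/(z - 5) gives Res(f, 5) = 3.

Final answer: 14/(z - 5)^2 + 3/(z - 5)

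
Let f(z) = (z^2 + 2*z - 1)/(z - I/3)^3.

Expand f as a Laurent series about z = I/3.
Put w = z - (I/3), i.e. z = w + I/3. The denominator is w^3, so it suffices to rewrite the numerator in powers of w.

P(z) = z^2 + 2*z - 1
P(w + I/3) = -10/9 + 2*I/3 + (2 + 2*I/3)*w + w^2

Dividing each term by w^3:
  f = (-10/9 + 2*I/3)/w^3 + (2 + 2*I/3)/w^2 + 1/w

Substituting back w = z - I/3:
  f(z) = (-10/9 + 2*I/3)/(z - I/3)^3 + (2 + 2*I/3)/(z - I/3)^2 + 1/(z - I/3)

The series is finite because the numerator is a polynomial; the negative powers form the principal part, and the coefficient of 1/(z - I/3) gives Res(f, I/3) = 1.

Final answer: (-10/9 + 2*I/3)/(z - I/3)^3 + (2 + 2*I/3)/(z - I/3)^2 + 1/(z - I/3)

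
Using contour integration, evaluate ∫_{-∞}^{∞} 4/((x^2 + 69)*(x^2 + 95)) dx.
Let f(z) = 4/((z^2 + 69)*(z^2 + 95)). The denominator has no real zeros and deg Q - deg P = 4 ≥ 2, so the integral of f over the upper semicircle |z| = R tends to 0 as R → ∞. Closing the contour in the upper half-plane,
  ∫_{-∞}^{∞} f(x) dx = 2πi · Σ Res(f, z_k)  over the poles with Im z_k > 0.

Zeros of the denominator: z^2 + 95 = 0 gives z = ±sqrt(95)*I; z^2 + 69 = 0 gives z = ±sqrt(69)*I.
Upper half-plane: z = sqrt(69)*I, z = sqrt(95)*I (simple).

Each pole is a simple zero of Q(z) = z^4 + 164*z^2 + 6555, so Res(f, z₀) = P(z₀)/Q'(z₀) with P(z) = 4, Q'(z) = 4*z^3 + 328*z:
  Res(f, sqrt(69)*I) = (4)/(52*sqrt(69)*I) = -sqrt(69)*I/897
  Res(f, sqrt(95)*I) = (4)/(-52*sqrt(95)*I) = sqrt(95)*I/1235

Sum of residues: I*(-sqrt(69)/897 + sqrt(95)/1235)
∫_{-∞}^{∞} f(x) dx = 2πi · (I*(-sqrt(69)/897 + sqrt(95)/1235)) = 2*pi*(-69*sqrt(95) + 95*sqrt(69))/85215

Final answer: 2*pi*(-69*sqrt(95) + 95*sqrt(69))/85215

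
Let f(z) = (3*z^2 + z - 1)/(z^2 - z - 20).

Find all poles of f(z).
The singularities of f are the zeros of the denominator. Factoring,
  z^2 - z - 20 = (z + 4)*(z - 5)
so the candidates are z = -4, z = 5.

Check the numerator P(z) = 3*z^2 + z - 1 at each one:
  P(-4) = 43 ≠ 0, so z = -4 is a (simple) pole.
  P(5) = 79 ≠ 0, so z = 5 is a (simple) pole.

Poles of f: {-4, 5}

Final answer: {-4, 5}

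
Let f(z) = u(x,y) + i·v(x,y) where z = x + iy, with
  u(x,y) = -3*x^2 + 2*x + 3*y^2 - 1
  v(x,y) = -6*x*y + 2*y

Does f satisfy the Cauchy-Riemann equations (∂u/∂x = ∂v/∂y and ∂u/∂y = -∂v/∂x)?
∂u/∂x = 2 - 6*x
∂v/∂y = 2 - 6*x
∂u/∂y = 6*y
∂v/∂x = -6*y
∂u/∂x = ∂v/∂y and ∂u/∂y = -∂v/∂x hold identically; f is analytic.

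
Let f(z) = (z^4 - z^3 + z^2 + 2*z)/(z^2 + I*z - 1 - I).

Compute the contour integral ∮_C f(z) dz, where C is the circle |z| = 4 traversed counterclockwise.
By the residue theorem, ∮_C f(z) dz = 2πi · (sum of the residues of f at the poles inside |z| = 4).

The denominator factors as (z - 1)*(z + 1 + I), so the singularities of f are simple poles at z = 1, z = -1 - I.
  |1|² = 1 < 16 = 4², so this pole is inside the contour.
  |-1 - I|² = 2 < 16 = 4², so this pole is inside the contour.

With P(z) = z^4 - z^3 + z^2 + 2*z and Q(z) = z^2 + I*z - 1 - I, each pole is simple, so Res(f, z₀) = P(z₀)/Q'(z₀) with Q'(z) = 2*z + I.
  Res(f, 1) = P(1)/Q'(1) = (3)/(2 + I) = 6/5 - 3*I/5
  Res(f, -1 - I) = P(-1 - I)/Q'(-1 - I) = (-8 + 2*I)/(-2 - I) = 14/5 - 12*I/5

Sum of residues inside C: 4 - 3*I
∮_C f(z) dz = 2πi · (4 - 3*I) = pi*(6 + 8*I)

Final answer: pi*(6 + 8*I)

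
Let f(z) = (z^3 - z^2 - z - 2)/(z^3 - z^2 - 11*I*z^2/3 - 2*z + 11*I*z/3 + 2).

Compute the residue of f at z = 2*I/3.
Write f(z) = P(z)/Q(z) with P(z) = z^3 - z^2 - z - 2 and Q(z) = z^3 - z^2 - 11*I*z^2/3 - 2*z + 11*I*z/3 + 2.
The denominator factors as Q(z) = (z - 2*I/3)*(z - 3*I)*(z - 1), so z = 2*I/3 is a simple zero of Q and P is analytic there; z = 2*I/3 is therefore a simple pole and
  Res(f, z₀) = P(z₀)/Q'(z₀).

Q'(z) = 3*z^2 - 2*z - 22*I*z/3 - 2 + 11*I/3, so Q'(2*I/3) = 14/9 + 7*I/3.
P(2*I/3) = -14/9 - 26*I/27.

Res(f, 2*I/3) = (-14/9 - 26*I/27)/(14/9 + 7*I/3) = -54/91 + 74*I/273

Final answer: -54/91 + 74*I/273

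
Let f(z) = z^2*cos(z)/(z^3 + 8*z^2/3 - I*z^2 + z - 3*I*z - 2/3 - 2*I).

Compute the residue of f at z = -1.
Write f(z) = P(z)/Q(z) with P(z) = z^2*cos(z) and Q(z) = z^3 + 8*z^2/3 - I*z^2 + z - 3*I*z - 2/3 - 2*I.
The denominator factors as Q(z) = (z - 1/3 - I)*(z + 1)*(z + 2), so z = -1 is a simple zero of Q and P is analytic there; z = -1 is therefore a simple pole and
  Res(f, z₀) = P(z₀)/Q'(z₀).

Q'(z) = 3*z^2 + 16*z/3 - 2*I*z + 1 - 3*I, so Q'(-1) = -4/3 - I.
P(-1) = cos(1).

Res(f, -1) = (cos(1))/(-4/3 - I) = (-12/25 + 9*I/25)*cos(1)

Final answer: (-12/25 + 9*I/25)*cos(1)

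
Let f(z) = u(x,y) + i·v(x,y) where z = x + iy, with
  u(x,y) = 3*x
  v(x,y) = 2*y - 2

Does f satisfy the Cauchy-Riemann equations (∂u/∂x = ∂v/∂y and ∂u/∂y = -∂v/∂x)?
∂u/∂x = 3
∂v/∂y = 2
∂u/∂y = 0
∂v/∂x = 0
∂u/∂x ≠ ∂v/∂y; the Cauchy-Riemann equations are not satisfied, so f is not analytic.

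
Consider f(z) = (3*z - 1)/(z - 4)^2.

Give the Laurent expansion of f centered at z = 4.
Put w = z - (4), i.e. z = w + 4. The denominator is w^2, so it suffices to rewrite the numerator in powers of w.

P(z) = 3*z - 1
P(w + 4) = 11 + 3*w

Dividing each term by w^2:
  f = 11/w^2 + 3/w

Substituting back w = z - 4:
  f(z) = 11/(z - 4)^2 + 3/(z - 4)

The series is finite because the numerator is a polynomial; the negative powers form the principal part, and the coefficient of 1/(z - 4) gives Res(f, 4) = 3.

Final answer: 11/(z - 4)^2 + 3/(z - 4)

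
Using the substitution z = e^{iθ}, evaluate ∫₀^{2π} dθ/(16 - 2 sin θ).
Call the integral J. The integrand is 2π-periodic and we integrate over a full period, so shifting θ does not change the value (θ → θ + π/2 turns sin θ into cos θ; θ → θ + π flips the sign of the trig term). Hence
  J = ∫₀^{2π} dθ/(16 + 2 cos θ).
Put z = e^{iθ}: then cos θ = (z + 1/z)/2, dθ = dz/(iz), and z runs once counterclockwise around |z| = 1:
  J = ∮_{|z|=1} 1/(16 + 2*(z + 1/z)/2) · dz/(iz) = (2/i) ∮_{|z|=1} dz/(2*z^2 + 32*z + 2).
The roots of 2*z^2 + 32*z + 2 are z = (-16 ± sqrt(16^2 - 2^2))/2, with sqrt(252) = 6*sqrt(7); their product is 1, so only z₊ = -8 + 3*sqrt(7) lies inside the unit circle (z₋ = -8 - 3*sqrt(7) lies outside).
z₊ is a simple zero of q(z) = 2*z^2 + 32*z + 2, so Res(1/q, z₊) = 1/q'(z₊) with q'(z) = 4*z + 32; and q'(z₊) = 2*(z₊ - z₋) = 12*sqrt(7).
Therefore J = (2/i) · 2πi · 1/(12*sqrt(7)) = 2*pi/(6*sqrt(7)) = sqrt(7)*pi/21

Final answer: sqrt(7)*pi/21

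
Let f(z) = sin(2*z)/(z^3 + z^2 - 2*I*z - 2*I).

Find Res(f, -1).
(-1/5 - 2*I/5)*sin(2)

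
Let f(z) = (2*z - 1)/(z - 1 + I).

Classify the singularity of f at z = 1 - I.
Write f(z) = g(z)/(z - 1 + I) with g(z) = 2*z - 1.
g is entire and g(1 - I) = 1 - 2*I ≠ 0, so no factor of (z - 1 + I) cancels: the Laurent expansion of f about z = 1 - I starts at the power -1, i.e. lim_{z→z₀} (z - z₀) f(z) = 1 - 2*I is finite and nonzero.
So z = 1 - I is a pole of order 1.

Final answer: pole of order 1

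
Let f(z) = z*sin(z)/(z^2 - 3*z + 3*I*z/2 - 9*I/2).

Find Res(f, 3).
Write f(z) = P(z)/Q(z) with P(z) = z*sin(z) and Q(z) = z^2 - 3*z + 3*I*z/2 - 9*I/2.
The denominator factors as Q(z) = (z - 3)*(z + 3*I/2), so z = 3 is a simple zero of Q and P is analytic there; z = 3 is therefore a simple pole and
  Res(f, z₀) = P(z₀)/Q'(z₀).

Q'(z) = 2*z - 3 + 3*I/2, so Q'(3) = 3 + 3*I/2.
P(3) = 3*sin(3).

Res(f, 3) = (3*sin(3))/(3 + 3*I/2) = (4/5 - 2*I/5)*sin(3)

Final answer: (4/5 - 2*I/5)*sin(3)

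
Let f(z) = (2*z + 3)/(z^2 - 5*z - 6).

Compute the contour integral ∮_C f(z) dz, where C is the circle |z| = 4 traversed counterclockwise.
By the residue theorem, ∮_C f(z) dz = 2πi · (sum of the residues of f at the poles inside |z| = 4).

The denominator factors as (z - 6)*(z + 1), so the singularities of f are simple poles at z = 6, z = -1.
  |6|² = 36 > 16 = 4², so this pole is outside the contour.
  |-1|² = 1 < 16 = 4², so this pole is inside the contour.

With P(z) = 2*z + 3 and Q(z) = z^2 - 5*z - 6, each pole is simple, so Res(f, z₀) = P(z₀)/Q'(z₀) with Q'(z) = 2*z - 5.
  Res(f, -1) = P(-1)/Q'(-1) = (1)/(-7) = -1/7

∮_C f(z) dz = 2πi · (-1/7) = -2*I*pi/7

Final answer: -2*I*pi/7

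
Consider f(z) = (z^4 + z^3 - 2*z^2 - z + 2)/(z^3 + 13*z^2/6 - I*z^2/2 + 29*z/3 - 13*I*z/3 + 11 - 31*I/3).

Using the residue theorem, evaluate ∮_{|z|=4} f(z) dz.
By the residue theorem, ∮_C f(z) dz = 2πi · (sum of the residues of f at the poles inside |z| = 4).

The denominator factors as (z - 1/3 - 3*I)*(z + 1 + 3*I)*(z + 3/2 - I/2), so the singularities of f are simple poles at z = 1/3 + 3*I, z = -1 - 3*I, z = -3/2 + I/2.
  |1/3 + 3*I|² = 82/9 < 16 = 4², so this pole is inside the contour.
  |-1 - 3*I|² = 10 < 16 = 4², so this pole is inside the contour.
  |-3/2 + I/2|² = 5/2 < 16 = 4², so this pole is inside the contour.

With P(z) = z^4 + z^3 - 2*z^2 - z + 2 and Q(z) = z^3 + 13*z^2/6 - I*z^2/2 + 29*z/3 - 13*I*z/3 + 11 - 31*I/3, each pole is simple, so Res(f, z₀) = P(z₀)/Q'(z₀) with Q'(z) = 3*z^2 + 13*z/3 - I*z + 29/3 - 13*I/3.
  Res(f, 1/3 + 3*I) = P(1/3 + 3*I)/Q'(1/3 + 3*I) = (6925/81 - 617*I/9)/(-113/9 + 43*I/3) = -749431/132345 - 44306*I/44115
  Res(f, -1 - 3*I) = P(-1 - 3*I)/Q'(-1 - 3*I) = (73 - 87*I)/(-65/3 + 5*I/3) = -1554/425 + 1587*I/425
  Res(f, -3/2 + I/2) = P(-3/2 + I/2)/Q'(-3/2 + I/2) = (-1 - I/4)/(29/3 - 31*I/6) = -603/8650 - 273*I/4325

Sum of residues inside C: -169/18 + 8*I/3
∮_C f(z) dz = 2πi · (-169/18 + 8*I/3) = pi*(-16/3 - 169*I/9)

Final answer: pi*(-16/3 - 169*I/9)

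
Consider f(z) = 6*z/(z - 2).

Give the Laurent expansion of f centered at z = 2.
Put w = z - (2), i.e. z = w + 2. The denominator is w, so it suffices to rewrite the numerator in powers of w.

P(z) = 6*z
P(w + 2) = 12 + 6*w

Dividing each term by w:
  f = 12/w + 6

Substituting back w = z - 2:
  f(z) = 12/(z - 2) + 6

The series is finite because the numerator is a polynomial; the negative powers form the principal part, and the coefficient of 1/(z - 2) gives Res(f, 2) = 12.

Final answer: 12/(z - 2) + 6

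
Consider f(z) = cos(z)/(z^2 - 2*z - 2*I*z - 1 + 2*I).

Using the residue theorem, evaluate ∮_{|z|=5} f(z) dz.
By the residue theorem, ∮_C f(z) dz = 2πi · (sum of the residues of f at the poles inside |z| = 5).

The denominator factors as (z - I)*(z - 2 - I), so the singularities of f are simple poles at z = I, z = 2 + I.
  |I|² = 1 < 25 = 5², so this pole is inside the contour.
  |2 + I|² = 5 < 25 = 5², so this pole is inside the contour.

With P(z) = cos(z) and Q(z) = z^2 - 2*z - 2*I*z - 1 + 2*I, each pole is simple, so Res(f, z₀) = P(z₀)/Q'(z₀) with Q'(z) = 2*z - 2 - 2*I.
  Res(f, I) = P(I)/Q'(I) = (cosh(1))/(-2) = -cosh(1)/2
  Res(f, 2 + I) = P(2 + I)/Q'(2 + I) = (cos(2 + I))/(2) = cos(2 + I)/2

Sum of residues inside C: -cosh(1)/2 + cos(2 + I)/2
∮_C f(z) dz = 2πi · (-cosh(1)/2 + cos(2 + I)/2) = -I*pi*cosh(1) + I*pi*cos(2 + I)

Final answer: -I*pi*cosh(1) + I*pi*cos(2 + I)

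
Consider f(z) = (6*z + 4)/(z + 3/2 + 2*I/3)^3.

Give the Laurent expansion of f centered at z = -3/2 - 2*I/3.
(-5 - 4*I)/(z + 3/2 + 2*I/3)^3 + 6/(z + 3/2 + 2*I/3)^2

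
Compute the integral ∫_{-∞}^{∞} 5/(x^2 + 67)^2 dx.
5*sqrt(67)*pi/8978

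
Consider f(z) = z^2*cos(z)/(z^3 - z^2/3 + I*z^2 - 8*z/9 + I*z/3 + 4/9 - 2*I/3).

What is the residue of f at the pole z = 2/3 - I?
Write f(z) = P(z)/Q(z) with P(z) = z^2*cos(z) and Q(z) = z^3 - z^2/3 + I*z^2 - 8*z/9 + I*z/3 + 4/9 - 2*I/3.
The denominator factors as Q(z) = (z - 2/3)*(z - 2/3 + I)*(z + 1), so z = 2/3 - I is a simple zero of Q and P is analytic there; z = 2/3 - I is therefore a simple pole and
  Res(f, z₀) = P(z₀)/Q'(z₀).

Q'(z) = 3*z^2 - 2*z/3 + 2*I*z - 8/9 + I/3, so Q'(2/3 - I) = -1 - 5*I/3.
P(2/3 - I) = (-5/9 - 4*I/3)*cos(2/3 - I).

Res(f, 2/3 - I) = ((-5/9 - 4*I/3)*cos(2/3 - I))/(-1 - 5*I/3) = (25/34 + 11*I/102)*cos(2/3 - I)

Final answer: (25/34 + 11*I/102)*cos(2/3 - I)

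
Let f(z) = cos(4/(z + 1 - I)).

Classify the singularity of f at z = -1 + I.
essential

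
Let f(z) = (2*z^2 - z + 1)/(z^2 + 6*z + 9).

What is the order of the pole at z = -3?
2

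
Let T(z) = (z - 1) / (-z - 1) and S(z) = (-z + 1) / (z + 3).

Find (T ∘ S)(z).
(T ∘ S)(z) = T(S(z)) = ((1)*S(z) + (-1))/((-1)*S(z) + (-1)). Multiply numerator and denominator by z + 3:
  numerator:   (1)*(-z + 1) + (-1)*(z + 3) = -2*z - 2
  denominator: (-1)*(-z + 1) + (-1)*(z + 3) = -4
(T ∘ S)(z) = (-2*z - 2)/(-4) = (z + 1)/2

Final answer: (z + 1)/2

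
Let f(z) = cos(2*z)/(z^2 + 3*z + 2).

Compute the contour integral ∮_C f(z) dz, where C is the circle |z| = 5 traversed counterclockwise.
2*I*pi*cos(2) - 2*I*pi*cos(4)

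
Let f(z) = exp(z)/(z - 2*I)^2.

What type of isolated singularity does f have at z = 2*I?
Write f(z) = g(z)/(z - 2*I)^2 with g(z) = exp(z).
g is entire and g(2*I) = exp(2*I) ≠ 0, so no factor of (z - 2*I) cancels: the Laurent expansion of f about z = 2*I starts at the power -2, i.e. lim_{z→z₀} (z - z₀)^2 f(z) = exp(2*I) is finite and nonzero.
So z = 2*I is a pole of order 2.

Final answer: pole of order 2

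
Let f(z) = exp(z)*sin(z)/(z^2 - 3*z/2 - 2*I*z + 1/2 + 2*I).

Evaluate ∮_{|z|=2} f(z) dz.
exp(1)*pi*(-16/17 + 4*I/17)*sin(1)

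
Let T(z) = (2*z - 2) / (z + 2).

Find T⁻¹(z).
Set w = T(z) = (2*z - 2) / (z + 2) and solve for z:
  w*(z + 2) = 2*z - 2
  2*w + z*(w - 2) + 2 = 0
  z*(w - 2) = -2*w - 2
  z = (2*w + 2)/(2 - w)
Renaming the variable, T⁻¹(z) = (2*z + 2)/(-z + 2) = (-2*z - 2)/(z - 2).
(Check: ad - bc = 6 ≠ 0, so T is invertible.)

Final answer: (-2*z - 2)/(z - 2)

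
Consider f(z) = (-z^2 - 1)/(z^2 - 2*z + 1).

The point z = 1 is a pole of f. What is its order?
2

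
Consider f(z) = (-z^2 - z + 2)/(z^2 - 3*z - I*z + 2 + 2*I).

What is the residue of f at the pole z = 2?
Write f(z) = P(z)/Q(z) with P(z) = -z^2 - z + 2 and Q(z) = z^2 - 3*z - I*z + 2 + 2*I.
The denominator factors as Q(z) = (z - 1 - I)*(z - 2), so z = 2 is a simple zero of Q and P is analytic there; z = 2 is therefore a simple pole and
  Res(f, z₀) = P(z₀)/Q'(z₀).

Q'(z) = 2*z - 3 - I, so Q'(2) = 1 - I.
P(2) = -4.

Res(f, 2) = (-4)/(1 - I) = -2 - 2*I

Final answer: -2 - 2*I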